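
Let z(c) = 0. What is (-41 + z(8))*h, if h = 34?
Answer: -1394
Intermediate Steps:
(-41 + z(8))*h = (-41 + 0)*34 = -41*34 = -1394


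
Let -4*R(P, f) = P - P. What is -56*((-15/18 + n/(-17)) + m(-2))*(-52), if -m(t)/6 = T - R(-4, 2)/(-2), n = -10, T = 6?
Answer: -5382832/51 ≈ -1.0555e+5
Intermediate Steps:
R(P, f) = 0 (R(P, f) = -(P - P)/4 = -1/4*0 = 0)
m(t) = -36 (m(t) = -6*(6 - 0/(-2)) = -6*(6 - 0*(-1)/2) = -6*(6 - 1*0) = -6*(6 + 0) = -6*6 = -36)
-56*((-15/18 + n/(-17)) + m(-2))*(-52) = -56*((-15/18 - 10/(-17)) - 36)*(-52) = -56*((-15*1/18 - 10*(-1/17)) - 36)*(-52) = -56*((-5/6 + 10/17) - 36)*(-52) = -56*(-25/102 - 36)*(-52) = -56*(-3697/102)*(-52) = (103516/51)*(-52) = -5382832/51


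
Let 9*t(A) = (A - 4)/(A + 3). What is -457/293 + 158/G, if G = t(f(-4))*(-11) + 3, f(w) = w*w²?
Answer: 25004563/263407 ≈ 94.927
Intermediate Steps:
f(w) = w³
t(A) = (-4 + A)/(9*(3 + A)) (t(A) = ((A - 4)/(A + 3))/9 = ((-4 + A)/(3 + A))/9 = (-4 + A)/(9*(3 + A)))
G = 899/549 (G = ((-4 + (-4)³)/(9*(3 + (-4)³)))*(-11) + 3 = ((-4 - 64)/(9*(3 - 64)))*(-11) + 3 = ((⅑)*(-68)/(-61))*(-11) + 3 = ((⅑)*(-1/61)*(-68))*(-11) + 3 = (68/549)*(-11) + 3 = -748/549 + 3 = 899/549 ≈ 1.6375)
-457/293 + 158/G = -457/293 + 158/(899/549) = -457*1/293 + 158*(549/899) = -457/293 + 86742/899 = 25004563/263407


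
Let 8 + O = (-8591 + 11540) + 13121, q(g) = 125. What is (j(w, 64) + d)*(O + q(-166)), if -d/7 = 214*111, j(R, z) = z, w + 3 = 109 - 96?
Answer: -2690506018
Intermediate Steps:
w = 10 (w = -3 + (109 - 96) = -3 + 13 = 10)
d = -166278 (d = -1498*111 = -7*23754 = -166278)
O = 16062 (O = -8 + ((-8591 + 11540) + 13121) = -8 + (2949 + 13121) = -8 + 16070 = 16062)
(j(w, 64) + d)*(O + q(-166)) = (64 - 166278)*(16062 + 125) = -166214*16187 = -2690506018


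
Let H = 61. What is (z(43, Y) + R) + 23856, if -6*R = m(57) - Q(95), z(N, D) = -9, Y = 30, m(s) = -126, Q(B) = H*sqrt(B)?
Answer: 23868 + 61*sqrt(95)/6 ≈ 23967.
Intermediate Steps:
Q(B) = 61*sqrt(B)
R = 21 + 61*sqrt(95)/6 (R = -(-126 - 61*sqrt(95))/6 = 21 + 61*sqrt(95)/6 ≈ 120.09)
(z(43, Y) + R) + 23856 = (-9 + (21 + 61*sqrt(95)/6)) + 23856 = (12 + 61*sqrt(95)/6) + 23856 = 23868 + 61*sqrt(95)/6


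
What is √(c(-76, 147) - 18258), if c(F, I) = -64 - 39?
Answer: I*√18361 ≈ 135.5*I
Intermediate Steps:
c(F, I) = -103
√(c(-76, 147) - 18258) = √(-103 - 18258) = √(-18361) = I*√18361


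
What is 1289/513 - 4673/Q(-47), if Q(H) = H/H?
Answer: -2395960/513 ≈ -4670.5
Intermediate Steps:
Q(H) = 1
1289/513 - 4673/Q(-47) = 1289/513 - 4673/1 = 1289*(1/513) - 4673*1 = 1289/513 - 4673 = -2395960/513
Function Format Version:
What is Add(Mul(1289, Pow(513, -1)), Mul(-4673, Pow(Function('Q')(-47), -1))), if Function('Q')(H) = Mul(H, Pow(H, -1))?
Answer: Rational(-2395960, 513) ≈ -4670.5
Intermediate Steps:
Function('Q')(H) = 1
Add(Mul(1289, Pow(513, -1)), Mul(-4673, Pow(Function('Q')(-47), -1))) = Add(Mul(1289, Pow(513, -1)), Mul(-4673, Pow(1, -1))) = Add(Mul(1289, Rational(1, 513)), Mul(-4673, 1)) = Add(Rational(1289, 513), -4673) = Rational(-2395960, 513)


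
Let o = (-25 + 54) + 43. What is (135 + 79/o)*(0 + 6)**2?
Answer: 9799/2 ≈ 4899.5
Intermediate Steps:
o = 72 (o = 29 + 43 = 72)
(135 + 79/o)*(0 + 6)**2 = (135 + 79/72)*(0 + 6)**2 = (135 + 79*(1/72))*6**2 = (135 + 79/72)*36 = (9799/72)*36 = 9799/2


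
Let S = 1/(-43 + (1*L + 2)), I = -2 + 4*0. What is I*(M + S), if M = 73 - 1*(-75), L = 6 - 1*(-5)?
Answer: -4439/15 ≈ -295.93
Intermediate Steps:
L = 11 (L = 6 + 5 = 11)
I = -2 (I = -2 + 0 = -2)
M = 148 (M = 73 + 75 = 148)
S = -1/30 (S = 1/(-43 + (1*11 + 2)) = 1/(-43 + (11 + 2)) = 1/(-43 + 13) = 1/(-30) = -1/30 ≈ -0.033333)
I*(M + S) = -2*(148 - 1/30) = -2*4439/30 = -4439/15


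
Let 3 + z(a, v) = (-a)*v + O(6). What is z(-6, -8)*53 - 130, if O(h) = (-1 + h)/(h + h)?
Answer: -33731/12 ≈ -2810.9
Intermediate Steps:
O(h) = (-1 + h)/(2*h) (O(h) = (-1 + h)/((2*h)) = (-1 + h)*(1/(2*h)) = (-1 + h)/(2*h))
z(a, v) = -31/12 - a*v (z(a, v) = -3 + ((-a)*v + (½)*(-1 + 6)/6) = -3 + (-a*v + (½)*(⅙)*5) = -3 + (-a*v + 5/12) = -3 + (5/12 - a*v) = -31/12 - a*v)
z(-6, -8)*53 - 130 = (-31/12 - 1*(-6)*(-8))*53 - 130 = (-31/12 - 48)*53 - 130 = -607/12*53 - 130 = -32171/12 - 130 = -33731/12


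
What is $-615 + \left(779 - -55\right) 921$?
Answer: $767499$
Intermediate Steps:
$-615 + \left(779 - -55\right) 921 = -615 + \left(779 + 55\right) 921 = -615 + 834 \cdot 921 = -615 + 768114 = 767499$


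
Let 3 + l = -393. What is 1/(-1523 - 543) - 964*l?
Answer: 788683103/2066 ≈ 3.8174e+5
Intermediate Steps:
l = -396 (l = -3 - 393 = -396)
1/(-1523 - 543) - 964*l = 1/(-1523 - 543) - 964*(-396) = 1/(-2066) + 381744 = -1/2066 + 381744 = 788683103/2066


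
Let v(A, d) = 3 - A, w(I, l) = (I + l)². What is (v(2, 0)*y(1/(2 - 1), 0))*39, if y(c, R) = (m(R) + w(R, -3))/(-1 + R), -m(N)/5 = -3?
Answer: -936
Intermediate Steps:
m(N) = 15 (m(N) = -5*(-3) = 15)
y(c, R) = (15 + (-3 + R)²)/(-1 + R) (y(c, R) = (15 + (R - 3)²)/(-1 + R) = (15 + (-3 + R)²)/(-1 + R))
(v(2, 0)*y(1/(2 - 1), 0))*39 = ((3 - 1*2)*((15 + (-3 + 0)²)/(-1 + 0)))*39 = ((3 - 2)*((15 + (-3)²)/(-1)))*39 = (1*(-(15 + 9)))*39 = (1*(-1*24))*39 = (1*(-24))*39 = -24*39 = -936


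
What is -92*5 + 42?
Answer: -418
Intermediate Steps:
-92*5 + 42 = -23*20 + 42 = -460 + 42 = -418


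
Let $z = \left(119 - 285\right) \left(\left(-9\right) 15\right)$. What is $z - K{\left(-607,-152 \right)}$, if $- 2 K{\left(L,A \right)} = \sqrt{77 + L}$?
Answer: $22410 + \frac{i \sqrt{530}}{2} \approx 22410.0 + 11.511 i$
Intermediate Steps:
$K{\left(L,A \right)} = - \frac{\sqrt{77 + L}}{2}$
$z = 22410$ ($z = \left(-166\right) \left(-135\right) = 22410$)
$z - K{\left(-607,-152 \right)} = 22410 - - \frac{\sqrt{77 - 607}}{2} = 22410 - - \frac{\sqrt{-530}}{2} = 22410 - - \frac{i \sqrt{530}}{2} = 22410 + \frac{i \sqrt{530}}{2}$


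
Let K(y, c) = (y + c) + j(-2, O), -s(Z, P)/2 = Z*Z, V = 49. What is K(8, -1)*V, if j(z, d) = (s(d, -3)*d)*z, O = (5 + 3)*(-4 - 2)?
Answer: -21675689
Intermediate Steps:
s(Z, P) = -2*Z² (s(Z, P) = -2*Z*Z = -2*Z²)
O = -48 (O = 8*(-6) = -48)
j(z, d) = -2*z*d³ (j(z, d) = ((-2*d²)*d)*z = (-2*d³)*z = -2*z*d³)
K(y, c) = -442368 + c + y (K(y, c) = (y + c) - 2*(-2)*(-48)³ = (c + y) - 2*(-2)*(-110592) = (c + y) - 442368 = -442368 + c + y)
K(8, -1)*V = (-442368 - 1 + 8)*49 = -442361*49 = -21675689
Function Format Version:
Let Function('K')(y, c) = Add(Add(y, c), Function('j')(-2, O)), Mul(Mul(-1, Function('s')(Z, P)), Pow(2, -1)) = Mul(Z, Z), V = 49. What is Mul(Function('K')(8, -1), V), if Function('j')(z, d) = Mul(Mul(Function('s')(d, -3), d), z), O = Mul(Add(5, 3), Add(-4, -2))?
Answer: -21675689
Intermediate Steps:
Function('s')(Z, P) = Mul(-2, Pow(Z, 2)) (Function('s')(Z, P) = Mul(-2, Mul(Z, Z)) = Mul(-2, Pow(Z, 2)))
O = -48 (O = Mul(8, -6) = -48)
Function('j')(z, d) = Mul(-2, z, Pow(d, 3)) (Function('j')(z, d) = Mul(Mul(Mul(-2, Pow(d, 2)), d), z) = Mul(Mul(-2, Pow(d, 3)), z) = Mul(-2, z, Pow(d, 3)))
Function('K')(y, c) = Add(-442368, c, y) (Function('K')(y, c) = Add(Add(y, c), Mul(-2, -2, Pow(-48, 3))) = Add(Add(c, y), Mul(-2, -2, -110592)) = Add(Add(c, y), -442368) = Add(-442368, c, y))
Mul(Function('K')(8, -1), V) = Mul(Add(-442368, -1, 8), 49) = Mul(-442361, 49) = -21675689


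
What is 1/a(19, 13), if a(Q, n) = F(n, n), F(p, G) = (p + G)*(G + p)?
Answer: 1/676 ≈ 0.0014793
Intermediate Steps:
F(p, G) = (G + p)² (F(p, G) = (G + p)*(G + p) = (G + p)²)
a(Q, n) = 4*n² (a(Q, n) = (n + n)² = (2*n)² = 4*n²)
1/a(19, 13) = 1/(4*13²) = 1/(4*169) = 1/676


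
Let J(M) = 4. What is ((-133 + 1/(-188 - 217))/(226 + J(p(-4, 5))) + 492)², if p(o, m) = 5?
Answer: 990281726641/4100625 ≈ 2.4150e+5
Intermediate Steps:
((-133 + 1/(-188 - 217))/(226 + J(p(-4, 5))) + 492)² = ((-133 + 1/(-188 - 217))/(226 + 4) + 492)² = ((-133 + 1/(-405))/230 + 492)² = ((-133 - 1/405)*(1/230) + 492)² = (-53866/405*1/230 + 492)² = (-1171/2025 + 492)² = (995129/2025)² = 990281726641/4100625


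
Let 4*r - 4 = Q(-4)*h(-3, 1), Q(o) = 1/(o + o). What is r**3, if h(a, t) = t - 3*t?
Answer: 4913/4096 ≈ 1.1995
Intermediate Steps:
h(a, t) = -2*t
Q(o) = 1/(2*o)
r = 17/16 (r = 1 + (((1/2)/(-4))*(-2*1))/4 = 1 + (((1/2)*(-1/4))*(-2))/4 = 1 + (-1/8*(-2))/4 = 1 + (1/4)*(1/4) = 1 + 1/16 = 17/16 ≈ 1.0625)
r**3 = (17/16)**3 = 4913/4096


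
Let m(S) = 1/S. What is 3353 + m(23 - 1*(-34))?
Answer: 191122/57 ≈ 3353.0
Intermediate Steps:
3353 + m(23 - 1*(-34)) = 3353 + 1/(23 - 1*(-34)) = 3353 + 1/(23 + 34) = 3353 + 1/57 = 191122/57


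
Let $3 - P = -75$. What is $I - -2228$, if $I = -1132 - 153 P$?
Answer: $-10838$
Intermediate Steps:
$P = 78$ ($P = 3 - -75 = 3 + 75 = 78$)
$I = -13066$ ($I = -1132 - 11934 = -13066$)
$I - -2228 = -13066 - -2228 = -13066 + 2228 = -10838$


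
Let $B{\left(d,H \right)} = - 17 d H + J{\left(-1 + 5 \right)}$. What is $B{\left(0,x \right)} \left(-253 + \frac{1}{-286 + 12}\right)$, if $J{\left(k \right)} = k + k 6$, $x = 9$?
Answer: $- \frac{970522}{137} \approx -7084.1$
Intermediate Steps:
$J{\left(k \right)} = 7 k$ ($J{\left(k \right)} = k + 6 k = 7 k$)
$B{\left(d,H \right)} = 28 - 17 H d$ ($B{\left(d,H \right)} = - 17 d H + 7 \left(-1 + 5\right) = - 17 H d + 7 \cdot 4 = - 17 H d + 28 = 28 - 17 H d$)
$B{\left(0,x \right)} \left(-253 + \frac{1}{-286 + 12}\right) = \left(28 - 153 \cdot 0\right) \left(-253 + \frac{1}{-286 + 12}\right) = \left(28 + 0\right) \left(-253 + \frac{1}{-274}\right) = 28 \left(-253 - \frac{1}{274}\right) = 28 \left(- \frac{69323}{274}\right) = - \frac{970522}{137}$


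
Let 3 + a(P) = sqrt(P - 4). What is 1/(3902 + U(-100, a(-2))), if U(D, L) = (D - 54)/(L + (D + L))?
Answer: 3662737/14297309771 - 77*I*sqrt(6)/42891929313 ≈ 0.00025618 - 4.3974e-9*I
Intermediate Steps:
a(P) = -3 + sqrt(-4 + P) (a(P) = -3 + sqrt(P - 4) = -3 + sqrt(-4 + P))
U(D, L) = (-54 + D)/(D + 2*L)
1/(3902 + U(-100, a(-2))) = 1/(3902 + (-54 - 100)/(-100 + 2*(-3 + sqrt(-4 - 2)))) = 1/(3902 - 154/(-100 + 2*(-3 + sqrt(-6)))) = 1/(3902 - 154/(-100 + 2*(-3 + I*sqrt(6)))) = 1/(3902 - 154/(-100 + (-6 + 2*I*sqrt(6)))) = 1/(3902 - 154/(-106 + 2*I*sqrt(6)))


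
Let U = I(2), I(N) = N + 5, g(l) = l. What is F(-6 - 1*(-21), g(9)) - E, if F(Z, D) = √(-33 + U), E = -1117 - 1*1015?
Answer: 2132 + I*√26 ≈ 2132.0 + 5.099*I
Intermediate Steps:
E = -2132 (E = -1117 - 1015 = -2132)
I(N) = 5 + N
U = 7 (U = 5 + 2 = 7)
F(Z, D) = I*√26 (F(Z, D) = √(-33 + 7) = √(-26) = I*√26)
F(-6 - 1*(-21), g(9)) - E = I*√26 - 1*(-2132) = I*√26 + 2132 = 2132 + I*√26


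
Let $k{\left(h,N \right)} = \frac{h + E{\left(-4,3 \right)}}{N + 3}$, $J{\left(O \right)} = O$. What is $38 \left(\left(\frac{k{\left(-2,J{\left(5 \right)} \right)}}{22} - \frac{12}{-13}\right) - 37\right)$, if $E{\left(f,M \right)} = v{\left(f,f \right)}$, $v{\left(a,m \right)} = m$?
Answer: $- \frac{784909}{572} \approx -1372.2$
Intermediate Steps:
$E{\left(f,M \right)} = f$
$k{\left(h,N \right)} = \frac{-4 + h}{3 + N}$ ($k{\left(h,N \right)} = \frac{h - 4}{N + 3} = \frac{-4 + h}{3 + N}$)
$38 \left(\left(\frac{k{\left(-2,J{\left(5 \right)} \right)}}{22} - \frac{12}{-13}\right) - 37\right) = 38 \left(\left(\frac{\frac{1}{3 + 5} \left(-4 - 2\right)}{22} - \frac{12}{-13}\right) - 37\right) = 38 \left(\left(\frac{1}{8} \left(-6\right) \frac{1}{22} - - \frac{12}{13}\right) - 37\right) = 38 \left(\left(\frac{1}{8} \left(-6\right) \frac{1}{22} + \frac{12}{13}\right) - 37\right) = 38 \left(\left(\left(- \frac{3}{4}\right) \frac{1}{22} + \frac{12}{13}\right) - 37\right) = 38 \left(\left(- \frac{3}{88} + \frac{12}{13}\right) - 37\right) = 38 \left(\frac{1017}{1144} - 37\right) = 38 \left(- \frac{41311}{1144}\right) = - \frac{784909}{572}$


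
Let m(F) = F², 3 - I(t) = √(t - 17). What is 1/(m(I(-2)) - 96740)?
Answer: I/(6*(√19 - 16125*I)) ≈ -1.0336e-5 + 2.794e-9*I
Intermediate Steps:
I(t) = 3 - √(-17 + t) (I(t) = 3 - √(t - 17) = 3 - √(-17 + t))
1/(m(I(-2)) - 96740) = 1/((3 - √(-17 - 2))² - 96740) = 1/((3 - √(-19))² - 96740) = 1/((3 - I*√19)² - 96740) = 1/(-96740 + (3 - I*√19)²)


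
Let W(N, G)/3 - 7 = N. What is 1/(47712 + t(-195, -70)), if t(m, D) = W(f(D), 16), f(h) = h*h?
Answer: 1/62433 ≈ 1.6017e-5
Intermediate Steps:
f(h) = h**2
W(N, G) = 21 + 3*N
t(m, D) = 21 + 3*D**2
1/(47712 + t(-195, -70)) = 1/(47712 + (21 + 3*(-70)**2)) = 1/(47712 + (21 + 3*4900)) = 1/(47712 + (21 + 14700)) = 1/(47712 + 14721) = 1/62433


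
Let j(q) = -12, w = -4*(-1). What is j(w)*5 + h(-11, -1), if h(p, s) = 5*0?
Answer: -60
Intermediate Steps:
h(p, s) = 0
w = 4
j(w)*5 + h(-11, -1) = -12*5 + 0 = -60 + 0 = -60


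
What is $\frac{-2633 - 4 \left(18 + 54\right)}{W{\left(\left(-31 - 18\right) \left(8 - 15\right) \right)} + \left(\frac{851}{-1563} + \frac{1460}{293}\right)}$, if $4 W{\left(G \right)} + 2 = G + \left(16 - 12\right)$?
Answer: $- \frac{5350792956}{166126403} \approx -32.209$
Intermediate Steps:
$W{\left(G \right)} = \frac{1}{2} + \frac{G}{4}$ ($W{\left(G \right)} = - \frac{1}{2} + \frac{G + \left(16 - 12\right)}{4} = - \frac{1}{2} + \frac{G + 4}{4} = - \frac{1}{2} + \frac{4 + G}{4} = - \frac{1}{2} + \left(1 + \frac{G}{4}\right) = \frac{1}{2} + \frac{G}{4}$)
$\frac{-2633 - 4 \left(18 + 54\right)}{W{\left(\left(-31 - 18\right) \left(8 - 15\right) \right)} + \left(\frac{851}{-1563} + \frac{1460}{293}\right)} = \frac{-2633 - 4 \left(18 + 54\right)}{\left(\frac{1}{2} + \frac{\left(-31 - 18\right) \left(8 - 15\right)}{4}\right) + \left(\frac{851}{-1563} + \frac{1460}{293}\right)} = \frac{-2633 - 288}{\left(\frac{1}{2} + \frac{\left(-49\right) \left(-7\right)}{4}\right) + \left(851 \left(- \frac{1}{1563}\right) + 1460 \cdot \frac{1}{293}\right)} = \frac{-2633 - 288}{\left(\frac{1}{2} + \frac{1}{4} \cdot 343\right) + \left(- \frac{851}{1563} + \frac{1460}{293}\right)} = - \frac{2921}{\left(\frac{1}{2} + \frac{343}{4}\right) + \frac{2032637}{457959}} = - \frac{2921}{\frac{345}{4} + \frac{2032637}{457959}} = - \frac{2921}{\frac{166126403}{1831836}} = \left(-2921\right) \frac{1831836}{166126403} = - \frac{5350792956}{166126403}$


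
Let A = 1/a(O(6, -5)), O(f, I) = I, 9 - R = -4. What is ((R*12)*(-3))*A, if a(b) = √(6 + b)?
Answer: -468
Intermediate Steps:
R = 13 (R = 9 - 1*(-4) = 9 + 4 = 13)
A = 1 (A = 1/(√(6 - 5)) = 1/(√1) = 1/1 = 1)
((R*12)*(-3))*A = ((13*12)*(-3))*1 = (156*(-3))*1 = -468*1 = -468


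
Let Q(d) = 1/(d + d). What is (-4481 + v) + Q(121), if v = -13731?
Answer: -4407303/242 ≈ -18212.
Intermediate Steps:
Q(d) = 1/(2*d)
(-4481 + v) + Q(121) = (-4481 - 13731) + (½)/121 = -18212 + (½)*(1/121) = -18212 + 1/242 = -4407303/242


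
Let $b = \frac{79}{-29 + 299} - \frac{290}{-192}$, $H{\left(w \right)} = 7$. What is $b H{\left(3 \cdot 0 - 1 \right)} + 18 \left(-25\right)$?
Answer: $- \frac{1889477}{4320} \approx -437.38$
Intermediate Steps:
$b = \frac{7789}{4320}$ ($b = \frac{79}{270} - - \frac{145}{96} = 79 \cdot \frac{1}{270} + \frac{145}{96} = \frac{79}{270} + \frac{145}{96} = \frac{7789}{4320} \approx 1.803$)
$b H{\left(3 \cdot 0 - 1 \right)} + 18 \left(-25\right) = \frac{7789}{4320} \cdot 7 + 18 \left(-25\right) = \frac{54523}{4320} - 450 = - \frac{1889477}{4320}$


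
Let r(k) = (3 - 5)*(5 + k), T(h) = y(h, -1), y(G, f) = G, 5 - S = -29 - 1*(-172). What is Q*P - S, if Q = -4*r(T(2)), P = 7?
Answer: 530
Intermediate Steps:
S = -138 (S = 5 - (-29 - 1*(-172)) = 5 - (-29 + 172) = 5 - 1*143 = 5 - 143 = -138)
T(h) = h
r(k) = -10 - 2*k (r(k) = -2*(5 + k) = -10 - 2*k)
Q = 56 (Q = -4*(-10 - 2*2) = -4*(-10 - 4) = -4*(-14) = 56)
Q*P - S = 56*7 - 1*(-138) = 392 + 138 = 530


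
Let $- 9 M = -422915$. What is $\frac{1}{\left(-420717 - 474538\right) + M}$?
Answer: $- \frac{9}{7634380} \approx -1.1789 \cdot 10^{-6}$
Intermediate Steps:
$M = \frac{422915}{9}$ ($M = \left(- \frac{1}{9}\right) \left(-422915\right) = \frac{422915}{9} \approx 46991.0$)
$\frac{1}{\left(-420717 - 474538\right) + M} = \frac{1}{\left(-420717 - 474538\right) + \frac{422915}{9}} = \frac{1}{-895255 + \frac{422915}{9}} = \frac{1}{- \frac{7634380}{9}} = - \frac{9}{7634380}$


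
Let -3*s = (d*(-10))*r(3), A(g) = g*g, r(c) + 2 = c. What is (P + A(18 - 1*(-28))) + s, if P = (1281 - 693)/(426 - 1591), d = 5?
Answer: 7451906/3495 ≈ 2132.2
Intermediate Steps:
r(c) = -2 + c
P = -588/1165 (P = 588/(-1165) = 588*(-1/1165) = -588/1165 ≈ -0.50472)
A(g) = g²
s = 50/3 (s = -5*(-10)*(-2 + 3)/3 = -(-50)/3 = -⅓*(-50) = 50/3 ≈ 16.667)
(P + A(18 - 1*(-28))) + s = (-588/1165 + (18 - 1*(-28))²) + 50/3 = (-588/1165 + (18 + 28)²) + 50/3 = (-588/1165 + 46²) + 50/3 = (-588/1165 + 2116) + 50/3 = 2464552/1165 + 50/3 = 7451906/3495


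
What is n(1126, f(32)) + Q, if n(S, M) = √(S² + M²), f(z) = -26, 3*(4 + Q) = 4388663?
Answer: 4388651/3 + 2*√317138 ≈ 1.4640e+6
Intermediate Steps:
Q = 4388651/3 (Q = -4 + (⅓)*4388663 = -4 + 4388663/3 = 4388651/3 ≈ 1.4629e+6)
n(S, M) = √(M² + S²)
n(1126, f(32)) + Q = √((-26)² + 1126²) + 4388651/3 = √(676 + 1267876) + 4388651/3 = √1268552 + 4388651/3 = 2*√317138 + 4388651/3 = 4388651/3 + 2*√317138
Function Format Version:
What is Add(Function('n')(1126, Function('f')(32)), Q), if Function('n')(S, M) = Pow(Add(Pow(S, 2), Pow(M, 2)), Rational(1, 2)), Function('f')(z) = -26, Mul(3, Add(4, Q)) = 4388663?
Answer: Add(Rational(4388651, 3), Mul(2, Pow(317138, Rational(1, 2)))) ≈ 1.4640e+6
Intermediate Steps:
Q = Rational(4388651, 3) (Q = Add(-4, Mul(Rational(1, 3), 4388663)) = Add(-4, Rational(4388663, 3)) = Rational(4388651, 3) ≈ 1.4629e+6)
Function('n')(S, M) = Pow(Add(Pow(M, 2), Pow(S, 2)), Rational(1, 2))
Add(Function('n')(1126, Function('f')(32)), Q) = Add(Pow(Add(Pow(-26, 2), Pow(1126, 2)), Rational(1, 2)), Rational(4388651, 3)) = Add(Pow(Add(676, 1267876), Rational(1, 2)), Rational(4388651, 3)) = Add(Pow(1268552, Rational(1, 2)), Rational(4388651, 3)) = Add(Mul(2, Pow(317138, Rational(1, 2))), Rational(4388651, 3)) = Add(Rational(4388651, 3), Mul(2, Pow(317138, Rational(1, 2))))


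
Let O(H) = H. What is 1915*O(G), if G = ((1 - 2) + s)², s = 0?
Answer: 1915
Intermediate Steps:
G = 1 (G = ((1 - 2) + 0)² = (-1 + 0)² = (-1)² = 1)
1915*O(G) = 1915*1 = 1915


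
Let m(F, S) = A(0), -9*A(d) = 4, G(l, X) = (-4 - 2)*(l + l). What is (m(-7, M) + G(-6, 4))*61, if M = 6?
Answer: 39284/9 ≈ 4364.9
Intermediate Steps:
G(l, X) = -12*l
A(d) = -4/9 (A(d) = -1/9*4 = -4/9)
m(F, S) = -4/9
(m(-7, M) + G(-6, 4))*61 = (-4/9 - 12*(-6))*61 = (-4/9 + 72)*61 = (644/9)*61 = 39284/9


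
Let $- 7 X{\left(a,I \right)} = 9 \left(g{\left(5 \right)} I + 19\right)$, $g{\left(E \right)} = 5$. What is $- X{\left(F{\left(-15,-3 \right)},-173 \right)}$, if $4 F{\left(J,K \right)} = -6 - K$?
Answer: $- \frac{7614}{7} \approx -1087.7$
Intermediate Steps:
$F{\left(J,K \right)} = - \frac{3}{2} - \frac{K}{4}$ ($F{\left(J,K \right)} = \frac{-6 - K}{4} = - \frac{3}{2} - \frac{K}{4}$)
$X{\left(a,I \right)} = - \frac{171}{7} - \frac{45 I}{7}$ ($X{\left(a,I \right)} = - \frac{9 \left(5 I + 19\right)}{7} = - \frac{9 \left(19 + 5 I\right)}{7} = - \frac{171 + 45 I}{7} = - \frac{171}{7} - \frac{45 I}{7}$)
$- X{\left(F{\left(-15,-3 \right)},-173 \right)} = - (- \frac{171}{7} - - \frac{7785}{7}) = - (- \frac{171}{7} + \frac{7785}{7}) = \left(-1\right) \frac{7614}{7} = - \frac{7614}{7}$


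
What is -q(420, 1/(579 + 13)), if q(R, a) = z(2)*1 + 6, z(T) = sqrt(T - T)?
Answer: -6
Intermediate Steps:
z(T) = 0 (z(T) = sqrt(0) = 0)
q(R, a) = 6 (q(R, a) = 0*1 + 6 = 0 + 6 = 6)
-q(420, 1/(579 + 13)) = -1*6 = -6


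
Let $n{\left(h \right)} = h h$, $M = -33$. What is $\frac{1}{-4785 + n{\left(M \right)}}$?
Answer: $- \frac{1}{3696} \approx -0.00027056$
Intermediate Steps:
$n{\left(h \right)} = h^{2}$
$\frac{1}{-4785 + n{\left(M \right)}} = \frac{1}{-4785 + \left(-33\right)^{2}} = \frac{1}{-4785 + 1089} = \frac{1}{-3696} = - \frac{1}{3696}$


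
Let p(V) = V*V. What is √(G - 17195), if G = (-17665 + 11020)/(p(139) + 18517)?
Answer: I*√24618577859090/37838 ≈ 131.13*I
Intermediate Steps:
p(V) = V²
G = -6645/37838 (G = (-17665 + 11020)/(139² + 18517) = -6645/(19321 + 18517) = -6645/37838 ≈ -0.17562)
√(G - 17195) = √(-6645/37838 - 17195) = √(-650631055/37838) = I*√24618577859090/37838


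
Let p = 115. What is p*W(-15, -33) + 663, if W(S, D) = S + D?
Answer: -4857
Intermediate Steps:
W(S, D) = D + S
p*W(-15, -33) + 663 = 115*(-33 - 15) + 663 = 115*(-48) + 663 = -5520 + 663 = -4857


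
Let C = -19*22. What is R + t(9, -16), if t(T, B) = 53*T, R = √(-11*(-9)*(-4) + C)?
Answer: 477 + I*√814 ≈ 477.0 + 28.531*I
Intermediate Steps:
C = -418
R = I*√814 (R = √(-11*(-9)*(-4) - 418) = √(99*(-4) - 418) = √(-396 - 418) = √(-814) = I*√814 ≈ 28.531*I)
R + t(9, -16) = I*√814 + 53*9 = I*√814 + 477 = 477 + I*√814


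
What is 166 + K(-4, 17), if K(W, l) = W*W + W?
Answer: 178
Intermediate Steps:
K(W, l) = W + W**2 (K(W, l) = W**2 + W = W + W**2)
166 + K(-4, 17) = 166 - 4*(1 - 4) = 166 - 4*(-3) = 166 + 12 = 178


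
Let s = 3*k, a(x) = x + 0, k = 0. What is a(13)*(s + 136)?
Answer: 1768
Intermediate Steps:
a(x) = x
s = 0 (s = 3*0 = 0)
a(13)*(s + 136) = 13*(0 + 136) = 13*136 = 1768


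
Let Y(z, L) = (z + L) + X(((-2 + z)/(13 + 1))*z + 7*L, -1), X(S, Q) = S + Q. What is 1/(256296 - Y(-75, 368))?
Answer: 2/506031 ≈ 3.9523e-6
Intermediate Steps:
X(S, Q) = Q + S
Y(z, L) = -1 + z + 8*L + z*(-⅐ + z/14) (Y(z, L) = (z + L) + (-1 + (((-2 + z)/(13 + 1))*z + 7*L)) = (L + z) + (-1 + (((-2 + z)/14)*z + 7*L)) = (L + z) + (-1 + (((-2 + z)*(1/14))*z + 7*L)) = (L + z) + (-1 + ((-⅐ + z/14)*z + 7*L)) = (L + z) + (-1 + (z*(-⅐ + z/14) + 7*L)) = (L + z) + (-1 + (7*L + z*(-⅐ + z/14))) = (L + z) + (-1 + 7*L + z*(-⅐ + z/14)) = -1 + z + 8*L + z*(-⅐ + z/14))
1/(256296 - Y(-75, 368)) = 1/(256296 - (-1 + 8*368 + (1/14)*(-75)² + (6/7)*(-75))) = 1/(256296 - (-1 + 2944 + (1/14)*5625 - 450/7)) = 1/(256296 - (-1 + 2944 + 5625/14 - 450/7)) = 1/(256296 - 1*6561/2) = 1/(256296 - 6561/2) = 1/(506031/2) = 2/506031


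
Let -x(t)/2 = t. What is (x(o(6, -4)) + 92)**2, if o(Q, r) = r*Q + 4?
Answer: 17424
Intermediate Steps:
o(Q, r) = 4 + Q*r (o(Q, r) = Q*r + 4 = 4 + Q*r)
x(t) = -2*t
(x(o(6, -4)) + 92)**2 = (-2*(4 + 6*(-4)) + 92)**2 = (-2*(4 - 24) + 92)**2 = (-2*(-20) + 92)**2 = (40 + 92)**2 = 132**2 = 17424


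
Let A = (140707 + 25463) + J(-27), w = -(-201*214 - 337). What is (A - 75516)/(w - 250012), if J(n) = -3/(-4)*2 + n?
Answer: -60419/137774 ≈ -0.43854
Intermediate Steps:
J(n) = 3/2 + n (J(n) = -3*(-¼)*2 + n = (¾)*2 + n = 3/2 + n)
w = 43351 (w = -(-43014 - 337) = -1*(-43351) = 43351)
A = 332289/2 (A = (140707 + 25463) + (3/2 - 27) = 166170 - 51/2 = 332289/2 ≈ 1.6614e+5)
(A - 75516)/(w - 250012) = (332289/2 - 75516)/(43351 - 250012) = (181257/2)/(-206661) = (181257/2)*(-1/206661) = -60419/137774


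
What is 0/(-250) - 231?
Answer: -231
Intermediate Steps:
0/(-250) - 231 = 0*(-1/250) - 231 = 0 - 231 = -231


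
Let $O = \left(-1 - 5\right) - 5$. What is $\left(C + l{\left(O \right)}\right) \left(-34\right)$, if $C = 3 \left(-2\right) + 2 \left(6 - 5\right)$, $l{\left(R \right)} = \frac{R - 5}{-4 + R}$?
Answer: $\frac{1496}{15} \approx 99.733$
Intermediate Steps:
$O = -11$ ($O = -6 - 5 = -11$)
$l{\left(R \right)} = \frac{-5 + R}{-4 + R}$
$C = -4$ ($C = -6 + 2 \cdot 1 = -6 + 2 = -4$)
$\left(C + l{\left(O \right)}\right) \left(-34\right) = \left(-4 + \frac{-5 - 11}{-4 - 11}\right) \left(-34\right) = \left(-4 + \frac{1}{-15} \left(-16\right)\right) \left(-34\right) = \left(-4 - - \frac{16}{15}\right) \left(-34\right) = \left(-4 + \frac{16}{15}\right) \left(-34\right) = \left(- \frac{44}{15}\right) \left(-34\right) = \frac{1496}{15}$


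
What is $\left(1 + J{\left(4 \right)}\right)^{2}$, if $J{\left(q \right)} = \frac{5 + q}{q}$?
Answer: $\frac{169}{16} \approx 10.563$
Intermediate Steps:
$J{\left(q \right)} = \frac{5 + q}{q}$
$\left(1 + J{\left(4 \right)}\right)^{2} = \left(1 + \frac{5 + 4}{4}\right)^{2} = \left(1 + \frac{1}{4} \cdot 9\right)^{2} = \left(1 + \frac{9}{4}\right)^{2} = \left(\frac{13}{4}\right)^{2} = \frac{169}{16}$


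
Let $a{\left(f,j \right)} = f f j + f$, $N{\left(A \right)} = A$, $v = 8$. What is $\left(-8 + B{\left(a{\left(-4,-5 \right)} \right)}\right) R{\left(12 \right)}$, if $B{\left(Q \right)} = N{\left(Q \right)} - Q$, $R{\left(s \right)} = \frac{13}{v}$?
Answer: $-13$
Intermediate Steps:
$R{\left(s \right)} = \frac{13}{8}$
$a{\left(f,j \right)} = f + j f^{2}$ ($a{\left(f,j \right)} = f^{2} j + f = j f^{2} + f = f + j f^{2}$)
$B{\left(Q \right)} = 0$ ($B{\left(Q \right)} = Q - Q = 0$)
$\left(-8 + B{\left(a{\left(-4,-5 \right)} \right)}\right) R{\left(12 \right)} = \left(-8 + 0\right) \frac{13}{8} = \left(-8\right) \frac{13}{8} = -13$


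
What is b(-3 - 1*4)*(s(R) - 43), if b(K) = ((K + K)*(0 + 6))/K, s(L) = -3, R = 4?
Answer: -552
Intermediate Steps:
b(K) = 12 (b(K) = ((2*K)*6)/K = (12*K)/K = 12)
b(-3 - 1*4)*(s(R) - 43) = 12*(-3 - 43) = 12*(-46) = -552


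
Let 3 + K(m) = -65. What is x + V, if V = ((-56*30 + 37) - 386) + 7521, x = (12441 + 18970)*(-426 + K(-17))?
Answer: -15511542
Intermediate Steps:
K(m) = -68 (K(m) = -3 - 65 = -68)
x = -15517034 (x = (12441 + 18970)*(-426 - 68) = 31411*(-494) = -15517034)
V = 5492 (V = ((-1680 + 37) - 386) + 7521 = (-1643 - 386) + 7521 = -2029 + 7521 = 5492)
x + V = -15517034 + 5492 = -15511542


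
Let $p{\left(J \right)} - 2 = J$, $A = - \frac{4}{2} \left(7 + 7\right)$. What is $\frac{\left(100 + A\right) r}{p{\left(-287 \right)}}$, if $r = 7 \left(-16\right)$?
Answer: $\frac{2688}{95} \approx 28.295$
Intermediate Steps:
$A = -28$ ($A = \left(-4\right) \frac{1}{2} \cdot 14 = \left(-2\right) 14 = -28$)
$r = -112$
$p{\left(J \right)} = 2 + J$
$\frac{\left(100 + A\right) r}{p{\left(-287 \right)}} = \frac{\left(100 - 28\right) \left(-112\right)}{2 - 287} = \frac{72 \left(-112\right)}{-285} = \left(-8064\right) \left(- \frac{1}{285}\right) = \frac{2688}{95}$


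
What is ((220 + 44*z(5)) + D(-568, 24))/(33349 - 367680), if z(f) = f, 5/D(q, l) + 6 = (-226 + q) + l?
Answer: -341435/259440856 ≈ -0.0013160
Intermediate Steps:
D(q, l) = 5/(-232 + l + q) (D(q, l) = 5/(-6 + ((-226 + q) + l)) = 5/(-6 + (-226 + l + q)) = 5/(-232 + l + q))
((220 + 44*z(5)) + D(-568, 24))/(33349 - 367680) = ((220 + 44*5) + 5/(-232 + 24 - 568))/(33349 - 367680) = ((220 + 220) + 5/(-776))/(-334331) = (440 + 5*(-1/776))*(-1/334331) = (440 - 5/776)*(-1/334331) = (341435/776)*(-1/334331) = -341435/259440856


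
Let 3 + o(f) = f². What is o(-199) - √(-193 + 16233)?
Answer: 39598 - 2*√4010 ≈ 39471.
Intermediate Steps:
o(f) = -3 + f²
o(-199) - √(-193 + 16233) = (-3 + (-199)²) - √(-193 + 16233) = (-3 + 39601) - √16040 = 39598 - 2*√4010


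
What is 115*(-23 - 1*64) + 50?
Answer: -9955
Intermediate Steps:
115*(-23 - 1*64) + 50 = 115*(-23 - 64) + 50 = 115*(-87) + 50 = -10005 + 50 = -9955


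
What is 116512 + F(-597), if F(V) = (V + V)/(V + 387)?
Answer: 4078119/35 ≈ 1.1652e+5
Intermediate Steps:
F(V) = 2*V/(387 + V) (F(V) = (2*V)/(387 + V) = 2*V/(387 + V))
116512 + F(-597) = 116512 + 2*(-597)/(387 - 597) = 116512 + 2*(-597)/(-210) = 116512 + 2*(-597)*(-1/210) = 116512 + 199/35 = 4078119/35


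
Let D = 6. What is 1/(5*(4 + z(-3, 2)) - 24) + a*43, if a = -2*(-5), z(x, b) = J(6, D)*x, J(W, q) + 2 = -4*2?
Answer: 62781/146 ≈ 430.01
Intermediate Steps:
J(W, q) = -10 (J(W, q) = -2 - 4*2 = -2 - 8 = -10)
z(x, b) = -10*x
a = 10
1/(5*(4 + z(-3, 2)) - 24) + a*43 = 1/(5*(4 - 10*(-3)) - 24) + 10*43 = 1/(5*(4 + 30) - 24) + 430 = 1/(5*34 - 24) + 430 = 1/(170 - 24) + 430 = 1/146 + 430 = 62781/146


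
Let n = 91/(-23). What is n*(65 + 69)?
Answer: -12194/23 ≈ -530.17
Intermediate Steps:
n = -91/23 (n = 91*(-1/23) = -91/23 ≈ -3.9565)
n*(65 + 69) = -91*(65 + 69)/23 = -91/23*134 = -12194/23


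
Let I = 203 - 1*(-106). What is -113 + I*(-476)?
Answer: -147197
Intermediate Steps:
I = 309 (I = 203 + 106 = 309)
-113 + I*(-476) = -113 + 309*(-476) = -113 - 147084 = -147197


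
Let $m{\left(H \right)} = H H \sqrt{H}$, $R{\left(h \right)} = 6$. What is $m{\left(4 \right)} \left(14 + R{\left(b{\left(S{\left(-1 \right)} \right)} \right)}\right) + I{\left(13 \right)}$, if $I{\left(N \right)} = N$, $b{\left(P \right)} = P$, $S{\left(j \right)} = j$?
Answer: $653$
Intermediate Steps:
$m{\left(H \right)} = H^{\frac{5}{2}}$ ($m{\left(H \right)} = H^{2} \sqrt{H} = H^{\frac{5}{2}}$)
$m{\left(4 \right)} \left(14 + R{\left(b{\left(S{\left(-1 \right)} \right)} \right)}\right) + I{\left(13 \right)} = 4^{\frac{5}{2}} \left(14 + 6\right) + 13 = 32 \cdot 20 + 13 = 640 + 13 = 653$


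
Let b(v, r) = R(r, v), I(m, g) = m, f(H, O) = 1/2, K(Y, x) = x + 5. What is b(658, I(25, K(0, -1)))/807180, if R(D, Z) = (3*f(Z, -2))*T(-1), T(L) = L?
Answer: -1/538120 ≈ -1.8583e-6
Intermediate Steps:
K(Y, x) = 5 + x
f(H, O) = ½
R(D, Z) = -3/2 (R(D, Z) = (3*(½))*(-1) = (3/2)*(-1) = -3/2)
b(v, r) = -3/2
b(658, I(25, K(0, -1)))/807180 = -3/2/807180 = -3/2*1/807180 = -1/538120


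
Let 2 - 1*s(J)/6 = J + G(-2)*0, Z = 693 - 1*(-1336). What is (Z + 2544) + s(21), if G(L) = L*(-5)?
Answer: 4459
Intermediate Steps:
G(L) = -5*L
Z = 2029 (Z = 693 + 1336 = 2029)
s(J) = 12 - 6*J (s(J) = 12 - 6*(J - 5*(-2)*0) = 12 - 6*(J + 10*0) = 12 - 6*(J + 0) = 12 - 6*J)
(Z + 2544) + s(21) = (2029 + 2544) + (12 - 6*21) = 4573 + (12 - 126) = 4573 - 114 = 4459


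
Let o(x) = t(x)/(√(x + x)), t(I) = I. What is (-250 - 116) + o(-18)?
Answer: -366 + 3*I ≈ -366.0 + 3.0*I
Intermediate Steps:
o(x) = √2*√x/2 (o(x) = x/(√(x + x)) = x/(√(2*x)) = x/((√2*√x)) = x*(√2/(2*√x)) = √2*√x/2)
(-250 - 116) + o(-18) = (-250 - 116) + √2*√(-18)/2 = -366 + √2*(3*I*√2)/2 = -366 + 3*I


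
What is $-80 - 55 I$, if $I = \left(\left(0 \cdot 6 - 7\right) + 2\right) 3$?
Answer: $745$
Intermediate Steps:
$I = -15$ ($I = \left(\left(0 - 7\right) + 2\right) 3 = \left(-7 + 2\right) 3 = \left(-5\right) 3 = -15$)
$-80 - 55 I = -80 - -825 = -80 + 825 = 745$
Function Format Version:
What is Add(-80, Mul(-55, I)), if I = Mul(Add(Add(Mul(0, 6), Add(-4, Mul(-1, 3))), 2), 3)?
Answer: 745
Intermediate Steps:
I = -15 (I = Mul(Add(Add(0, Add(-4, -3)), 2), 3) = Mul(Add(Add(0, -7), 2), 3) = Mul(Add(-7, 2), 3) = Mul(-5, 3) = -15)
Add(-80, Mul(-55, I)) = Add(-80, Mul(-55, -15)) = Add(-80, 825) = 745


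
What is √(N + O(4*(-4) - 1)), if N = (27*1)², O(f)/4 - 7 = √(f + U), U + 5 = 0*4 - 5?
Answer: √(757 + 12*I*√3) ≈ 27.516 + 0.3777*I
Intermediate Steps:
U = -10 (U = -5 + (0*4 - 5) = -5 + (0 - 5) = -5 - 5 = -10)
O(f) = 28 + 4*√(-10 + f) (O(f) = 28 + 4*√(f - 10) = 28 + 4*√(-10 + f))
N = 729 (N = 27² = 729)
√(N + O(4*(-4) - 1)) = √(729 + (28 + 4*√(-10 + (4*(-4) - 1)))) = √(729 + (28 + 4*√(-10 + (-16 - 1)))) = √(729 + (28 + 4*√(-10 - 17))) = √(729 + (28 + 4*√(-27))) = √(729 + (28 + 4*(3*I*√3))) = √(729 + (28 + 12*I*√3)) = √(757 + 12*I*√3)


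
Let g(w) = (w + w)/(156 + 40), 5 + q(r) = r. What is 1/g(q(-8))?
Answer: -98/13 ≈ -7.5385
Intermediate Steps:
q(r) = -5 + r
g(w) = w/98 (g(w) = (2*w)/196 = (2*w)*(1/196) = w/98)
1/g(q(-8)) = 1/((-5 - 8)/98) = 1/((1/98)*(-13)) = 1/(-13/98) = -98/13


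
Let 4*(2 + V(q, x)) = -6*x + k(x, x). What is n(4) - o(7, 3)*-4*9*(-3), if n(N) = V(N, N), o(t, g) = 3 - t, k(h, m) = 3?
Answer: 1699/4 ≈ 424.75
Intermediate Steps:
V(q, x) = -5/4 - 3*x/2 (V(q, x) = -2 + (-6*x + 3)/4 = -2 + (3 - 6*x)/4 = -2 + (¾ - 3*x/2) = -5/4 - 3*x/2)
n(N) = -5/4 - 3*N/2
n(4) - o(7, 3)*-4*9*(-3) = (-5/4 - 3/2*4) - (3 - 1*7)*-4*9*(-3) = (-5/4 - 6) - (3 - 7)*(-36*(-3)) = -29/4 - (-4)*108 = -29/4 - 1*(-432) = -29/4 + 432 = 1699/4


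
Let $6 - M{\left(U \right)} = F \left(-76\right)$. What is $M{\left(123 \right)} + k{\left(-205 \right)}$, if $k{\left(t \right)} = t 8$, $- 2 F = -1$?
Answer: $-1596$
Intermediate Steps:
$F = \frac{1}{2}$ ($F = \left(- \frac{1}{2}\right) \left(-1\right) = \frac{1}{2} \approx 0.5$)
$k{\left(t \right)} = 8 t$
$M{\left(U \right)} = 44$ ($M{\left(U \right)} = 6 - \frac{1}{2} \left(-76\right) = 6 - -38 = 6 + 38 = 44$)
$M{\left(123 \right)} + k{\left(-205 \right)} = 44 + 8 \left(-205\right) = 44 - 1640 = -1596$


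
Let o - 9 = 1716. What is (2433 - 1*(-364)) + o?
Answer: 4522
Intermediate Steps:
o = 1725 (o = 9 + 1716 = 1725)
(2433 - 1*(-364)) + o = (2433 - 1*(-364)) + 1725 = (2433 + 364) + 1725 = 2797 + 1725 = 4522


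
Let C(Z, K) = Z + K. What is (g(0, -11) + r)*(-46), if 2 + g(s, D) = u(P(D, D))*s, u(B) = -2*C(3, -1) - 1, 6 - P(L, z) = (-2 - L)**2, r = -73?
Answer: 3450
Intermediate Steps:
C(Z, K) = K + Z
P(L, z) = 6 - (-2 - L)**2
u(B) = -5 (u(B) = -2*(-1 + 3) - 1 = -2*2 - 1 = -4 - 1 = -5)
g(s, D) = -2 - 5*s
(g(0, -11) + r)*(-46) = ((-2 - 5*0) - 73)*(-46) = ((-2 + 0) - 73)*(-46) = (-2 - 73)*(-46) = -75*(-46) = 3450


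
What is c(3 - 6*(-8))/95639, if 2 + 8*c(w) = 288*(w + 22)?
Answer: 10511/382556 ≈ 0.027476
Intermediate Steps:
c(w) = 3167/4 + 36*w (c(w) = -¼ + (288*(w + 22))/8 = -¼ + (288*(22 + w))/8 = -¼ + (6336 + 288*w)/8 = -¼ + (792 + 36*w) = 3167/4 + 36*w)
c(3 - 6*(-8))/95639 = (3167/4 + 36*(3 - 6*(-8)))/95639 = (3167/4 + 36*(3 + 48))*(1/95639) = (3167/4 + 36*51)*(1/95639) = (3167/4 + 1836)*(1/95639) = (10511/4)*(1/95639) = 10511/382556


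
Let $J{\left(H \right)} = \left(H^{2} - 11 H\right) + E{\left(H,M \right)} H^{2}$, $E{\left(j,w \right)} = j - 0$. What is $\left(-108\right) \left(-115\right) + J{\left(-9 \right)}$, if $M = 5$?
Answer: $11871$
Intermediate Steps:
$E{\left(j,w \right)} = j$ ($E{\left(j,w \right)} = j + 0 = j$)
$J{\left(H \right)} = H^{2} + H^{3} - 11 H$ ($J{\left(H \right)} = \left(H^{2} - 11 H\right) + H H^{2} = \left(H^{2} - 11 H\right) + H^{3} = H^{2} + H^{3} - 11 H$)
$\left(-108\right) \left(-115\right) + J{\left(-9 \right)} = \left(-108\right) \left(-115\right) - 9 \left(-11 - 9 + \left(-9\right)^{2}\right) = 12420 - 9 \left(-11 - 9 + 81\right) = 12420 - 549 = 11871$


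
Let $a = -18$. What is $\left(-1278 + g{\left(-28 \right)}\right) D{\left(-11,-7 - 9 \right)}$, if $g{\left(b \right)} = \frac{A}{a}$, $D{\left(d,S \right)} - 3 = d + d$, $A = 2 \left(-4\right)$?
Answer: $\frac{218462}{9} \approx 24274.0$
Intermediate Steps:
$A = -8$
$D{\left(d,S \right)} = 3 + 2 d$ ($D{\left(d,S \right)} = 3 + \left(d + d\right) = 3 + 2 d$)
$g{\left(b \right)} = \frac{4}{9}$ ($g{\left(b \right)} = - \frac{8}{-18} = \left(-8\right) \left(- \frac{1}{18}\right) = \frac{4}{9}$)
$\left(-1278 + g{\left(-28 \right)}\right) D{\left(-11,-7 - 9 \right)} = \left(-1278 + \frac{4}{9}\right) \left(3 + 2 \left(-11\right)\right) = - \frac{11498 \left(3 - 22\right)}{9} = \left(- \frac{11498}{9}\right) \left(-19\right) = \frac{218462}{9}$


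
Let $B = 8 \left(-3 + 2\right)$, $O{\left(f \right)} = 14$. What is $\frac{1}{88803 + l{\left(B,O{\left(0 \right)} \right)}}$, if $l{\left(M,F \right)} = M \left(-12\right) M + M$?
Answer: $\frac{1}{88027} \approx 1.136 \cdot 10^{-5}$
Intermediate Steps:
$B = -8$ ($B = 8 \left(-1\right) = -8$)
$l{\left(M,F \right)} = M - 12 M^{2}$ ($l{\left(M,F \right)} = - 12 M M + M = - 12 M^{2} + M = M - 12 M^{2}$)
$\frac{1}{88803 + l{\left(B,O{\left(0 \right)} \right)}} = \frac{1}{88803 - 8 \left(1 - -96\right)} = \frac{1}{88803 - 8 \left(1 + 96\right)} = \frac{1}{88803 - 776} = \frac{1}{88027}$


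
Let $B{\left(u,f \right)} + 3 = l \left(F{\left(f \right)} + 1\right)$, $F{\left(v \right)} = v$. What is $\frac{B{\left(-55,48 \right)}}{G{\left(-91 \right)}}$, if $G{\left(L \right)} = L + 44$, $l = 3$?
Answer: $- \frac{144}{47} \approx -3.0638$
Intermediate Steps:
$G{\left(L \right)} = 44 + L$
$B{\left(u,f \right)} = 3 f$ ($B{\left(u,f \right)} = -3 + 3 \left(f + 1\right) = -3 + 3 \left(1 + f\right) = -3 + \left(3 + 3 f\right) = 3 f$)
$\frac{B{\left(-55,48 \right)}}{G{\left(-91 \right)}} = \frac{3 \cdot 48}{44 - 91} = \frac{144}{-47} = 144 \left(- \frac{1}{47}\right) = - \frac{144}{47}$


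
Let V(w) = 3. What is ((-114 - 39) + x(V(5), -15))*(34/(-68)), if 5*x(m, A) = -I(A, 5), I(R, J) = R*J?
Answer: 69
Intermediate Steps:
I(R, J) = J*R
x(m, A) = -A (x(m, A) = (-5*A)/5 = -A)
((-114 - 39) + x(V(5), -15))*(34/(-68)) = ((-114 - 39) - 1*(-15))*(34/(-68)) = (-153 + 15)*(34*(-1/68)) = -138*(-½) = 69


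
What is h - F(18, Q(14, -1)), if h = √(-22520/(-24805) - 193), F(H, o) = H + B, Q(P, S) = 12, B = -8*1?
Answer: -10 + I*√39071729/451 ≈ -10.0 + 13.86*I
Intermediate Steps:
B = -8
F(H, o) = -8 + H (F(H, o) = H - 8 = -8 + H)
h = I*√39071729/451 (h = √(-22520*(-1/24805) - 193) = √(4504/4961 - 193) = √(-952969/4961) = I*√39071729/451 ≈ 13.86*I)
h - F(18, Q(14, -1)) = I*√39071729/451 - (-8 + 18) = I*√39071729/451 - 1*10 = I*√39071729/451 - 10 = -10 + I*√39071729/451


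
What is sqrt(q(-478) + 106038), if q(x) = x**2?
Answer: sqrt(334522) ≈ 578.38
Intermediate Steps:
sqrt(q(-478) + 106038) = sqrt((-478)**2 + 106038) = sqrt(228484 + 106038) = sqrt(334522)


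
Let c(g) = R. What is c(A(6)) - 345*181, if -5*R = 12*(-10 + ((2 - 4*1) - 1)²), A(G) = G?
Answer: -312213/5 ≈ -62443.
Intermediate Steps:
R = 12/5 (R = -12*(-10 + ((2 - 4*1) - 1)²)/5 = -12*(-10 + ((2 - 4) - 1)²)/5 = -12*(-10 + (-2 - 1)²)/5 = -12*(-10 + (-3)²)/5 = -12*(-10 + 9)/5 = -12*(-1)/5 = -⅕*(-12) = 12/5 ≈ 2.4000)
c(g) = 12/5
c(A(6)) - 345*181 = 12/5 - 345*181 = 12/5 - 62445 = -312213/5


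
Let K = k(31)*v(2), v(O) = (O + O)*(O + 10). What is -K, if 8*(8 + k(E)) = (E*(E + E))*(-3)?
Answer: 34980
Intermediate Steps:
k(E) = -8 - 3*E**2/4 (k(E) = -8 + ((E*(E + E))*(-3))/8 = -8 + ((E*(2*E))*(-3))/8 = -8 + ((2*E**2)*(-3))/8 = -8 + (-6*E**2)/8 = -8 - 3*E**2/4)
v(O) = 2*O*(10 + O) (v(O) = (2*O)*(10 + O) = 2*O*(10 + O))
K = -34980 (K = (-8 - 3/4*31**2)*(2*2*(10 + 2)) = (-8 - 3/4*961)*(2*2*12) = (-8 - 2883/4)*48 = -2915/4*48 = -34980)
-K = -1*(-34980) = 34980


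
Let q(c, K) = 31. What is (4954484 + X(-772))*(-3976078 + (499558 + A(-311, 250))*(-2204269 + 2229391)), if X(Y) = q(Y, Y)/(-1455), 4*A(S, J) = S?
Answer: 36170649530073557245/582 ≈ 6.2149e+16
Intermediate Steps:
A(S, J) = S/4
X(Y) = -31/1455 (X(Y) = 31/(-1455) = 31*(-1/1455) = -31/1455)
(4954484 + X(-772))*(-3976078 + (499558 + A(-311, 250))*(-2204269 + 2229391)) = (4954484 - 31/1455)*(-3976078 + (499558 + (¼)*(-311))*(-2204269 + 2229391)) = 7208774189*(-3976078 + (499558 - 311/4)*25122)/1455 = 7208774189*(-3976078 + (1997921/4)*25122)/1455 = 7208774189*(-3976078 + 25095885681/2)/1455 = (7208774189/1455)*(25087933525/2) = 36170649530073557245/582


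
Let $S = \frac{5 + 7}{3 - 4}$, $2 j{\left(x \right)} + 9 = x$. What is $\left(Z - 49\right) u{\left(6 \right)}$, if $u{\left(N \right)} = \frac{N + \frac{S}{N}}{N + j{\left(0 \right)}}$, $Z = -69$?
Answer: $- \frac{944}{3} \approx -314.67$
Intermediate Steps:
$j{\left(x \right)} = - \frac{9}{2} + \frac{x}{2}$
$S = -12$ ($S = \frac{12}{-1} = 12 \left(-1\right) = -12$)
$u{\left(N \right)} = \frac{N - \frac{12}{N}}{- \frac{9}{2} + N}$ ($u{\left(N \right)} = \frac{N - \frac{12}{N}}{N + \left(- \frac{9}{2} + \frac{1}{2} \cdot 0\right)} = \frac{N - \frac{12}{N}}{N + \left(- \frac{9}{2} + 0\right)} = \frac{N - \frac{12}{N}}{N - \frac{9}{2}} = \frac{N - \frac{12}{N}}{- \frac{9}{2} + N}$)
$\left(Z - 49\right) u{\left(6 \right)} = \left(-69 - 49\right) \frac{2 \left(-12 + 6^{2}\right)}{6 \left(-9 + 2 \cdot 6\right)} = - 118 \cdot 2 \cdot \frac{1}{6} \frac{1}{-9 + 12} \left(-12 + 36\right) = - 118 \cdot 2 \cdot \frac{1}{6} \cdot \frac{1}{3} \cdot 24 = \left(-118\right) \frac{8}{3} = - \frac{944}{3}$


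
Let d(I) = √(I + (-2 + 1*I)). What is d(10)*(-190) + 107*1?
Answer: 107 - 570*√2 ≈ -699.10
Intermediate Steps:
d(I) = √(-2 + 2*I) (d(I) = √(I + (-2 + I)) = √(-2 + 2*I))
d(10)*(-190) + 107*1 = √(-2 + 2*10)*(-190) + 107*1 = √(-2 + 20)*(-190) + 107 = √18*(-190) + 107 = (3*√2)*(-190) + 107 = -570*√2 + 107 = 107 - 570*√2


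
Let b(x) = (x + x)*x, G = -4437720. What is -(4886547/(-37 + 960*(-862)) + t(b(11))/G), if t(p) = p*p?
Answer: 5433398100247/918116562510 ≈ 5.9180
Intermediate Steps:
b(x) = 2*x² (b(x) = (2*x)*x = 2*x²)
t(p) = p²
-(4886547/(-37 + 960*(-862)) + t(b(11))/G) = -(4886547/(-37 + 960*(-862)) + (2*11²)²/(-4437720)) = -(4886547/(-37 - 827520) + (2*121)²*(-1/4437720)) = -(4886547/(-827557) + 242²*(-1/4437720)) = -(4886547*(-1/827557) + 58564*(-1/4437720)) = -(-4886547/827557 - 14641/1109430) = -1*(-5433398100247/918116562510) = 5433398100247/918116562510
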